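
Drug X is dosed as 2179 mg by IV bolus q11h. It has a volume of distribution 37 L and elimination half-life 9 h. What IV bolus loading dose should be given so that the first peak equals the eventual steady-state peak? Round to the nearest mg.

3814 mg

f = (1/2)^(11/9) ≈ 0.428622; accumulation ratio R = 1/(1−f) ≈ 1.75015.
Loading dose to hit Cmax,ss on first dose: D_load = D_maint·R ≈ 2179 × 1.75015 ≈ 3813.58 mg.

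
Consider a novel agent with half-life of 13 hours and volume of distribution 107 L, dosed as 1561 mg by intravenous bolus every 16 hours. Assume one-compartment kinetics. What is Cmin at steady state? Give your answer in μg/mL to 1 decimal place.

τ/t½ = 16/13 ≈ 1.2308, so fraction remaining f = (1/2)^(16/13) ≈ 0.4261.
Each bolus raises the concentration by D/Vd = 1561/107 ≈ 14.589 μg/mL.
Steady-state trough Cmin,ss = C₀·f/(1−f) ≈ 14.589 × 0.4261/0.5739 ≈ 10.832 μg/mL.

10.8 μg/mL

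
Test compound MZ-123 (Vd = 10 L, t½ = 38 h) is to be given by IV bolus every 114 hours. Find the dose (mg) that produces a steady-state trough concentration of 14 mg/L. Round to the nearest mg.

980 mg

τ/t½ = 114/38 ≈ 3, so f = (1/2)^(114/38) ≈ 0.125000.
Cmin,ss = (D/Vd)·f/(1−f), so D = Cmin,ss·Vd·(1−f)/f.
D = 14 × 10 × (1−f)/f ≈ 14 × 10 × 7.00000 ≈ 980.00 mg.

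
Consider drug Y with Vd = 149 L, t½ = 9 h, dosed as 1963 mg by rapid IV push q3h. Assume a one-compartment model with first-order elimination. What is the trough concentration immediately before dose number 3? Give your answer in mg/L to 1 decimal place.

f = (1/2)^(τ/t½) = (1/2)^(3/9) ≈ 0.7937.
C₀ = D/Vd = 1963/149 ≈ 13.174 mg/L.
Before the 3rd dose, 2 doses have been given. Superposition: Cmin = C₀·(f + f²).
≈ 13.174 × (0.7937 + 0.6300) ≈ 13.174 × 1.4237 ≈ 18.756 mg/L.

18.8 mg/L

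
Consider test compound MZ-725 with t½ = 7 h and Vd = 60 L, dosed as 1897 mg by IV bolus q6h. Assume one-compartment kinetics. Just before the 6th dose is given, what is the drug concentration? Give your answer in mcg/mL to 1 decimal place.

37.0 mcg/mL

f = (1/2)^(τ/t½) = (1/2)^(6/7) ≈ 0.5520.
C₀ = D/Vd = 1897/60 ≈ 31.617 mcg/mL.
Before the 6th dose, 5 doses have been given. Superposition: Cmin = C₀·(f + f² + … + f^5).
≈ 31.617 × (0.5520 + 0.3047 + 0.1682 + 0.0928 + 0.0513) ≈ 31.617 × 1.1690 ≈ 36.960 mcg/mL.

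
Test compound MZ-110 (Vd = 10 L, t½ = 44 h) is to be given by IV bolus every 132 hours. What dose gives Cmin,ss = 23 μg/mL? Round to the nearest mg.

τ/t½ = 132/44 ≈ 3, so f = (1/2)^(132/44) ≈ 0.125000.
Cmin,ss = (D/Vd)·f/(1−f), so D = Cmin,ss·Vd·(1−f)/f.
D = 23 × 10 × (1−f)/f ≈ 23 × 10 × 7.00000 ≈ 1610.00 mg.

1610 mg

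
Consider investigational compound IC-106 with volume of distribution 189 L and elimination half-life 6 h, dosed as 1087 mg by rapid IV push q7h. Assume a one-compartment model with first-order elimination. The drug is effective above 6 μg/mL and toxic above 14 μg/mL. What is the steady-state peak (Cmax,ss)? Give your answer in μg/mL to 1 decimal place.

10.4 μg/mL

τ/t½ = 7/6 ≈ 1.1667, so fraction remaining f = (1/2)^(7/6) ≈ 0.4454.
Accumulation ratio R = 1/(1 − f) ≈ 1/0.5546 ≈ 1.8031.
Single-dose peak C₀ = D/Vd = 1087/189 ≈ 5.751 μg/mL.
Steady-state peak Cmax,ss = C₀·R ≈ 5.751 × 1.8031 ≈ 10.370 μg/mL.
Peak 10.4 μg/mL vs MTC 14 μg/mL: below toxic threshold.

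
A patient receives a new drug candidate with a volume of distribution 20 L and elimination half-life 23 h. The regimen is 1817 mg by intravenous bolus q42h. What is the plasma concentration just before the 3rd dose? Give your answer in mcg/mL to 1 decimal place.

f = (1/2)^(τ/t½) = (1/2)^(42/23) ≈ 0.2820.
C₀ = D/Vd = 1817/20 ≈ 90.850 mcg/mL.
Before the 3rd dose, 2 doses have been given. Superposition: Cmin = C₀·(f + f²).
≈ 90.850 × (0.2820 + 0.0795) ≈ 90.850 × 0.3615 ≈ 32.842 mcg/mL.

32.8 mcg/mL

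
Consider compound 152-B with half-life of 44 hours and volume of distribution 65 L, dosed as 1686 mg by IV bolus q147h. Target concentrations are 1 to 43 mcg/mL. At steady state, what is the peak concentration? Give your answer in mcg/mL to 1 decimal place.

28.8 mcg/mL

k = ln2/t½ = ln2/44 ≈ 0.015753 h⁻¹; fraction remaining f = e^(−kτ) = e^(−0.015753×147) ≈ 0.0987.
Accumulation ratio R = 1/(1 − f) ≈ 1/0.9013 ≈ 1.1095.
Each bolus raises the concentration by D/Vd = 1686/65 ≈ 25.938 mcg/mL.
Steady-state peak Cmax,ss = C₀·R ≈ 25.938 × 1.1095 ≈ 28.778 mcg/mL.
Peak 28.8 mcg/mL vs MTC 43 mcg/mL: below toxic threshold.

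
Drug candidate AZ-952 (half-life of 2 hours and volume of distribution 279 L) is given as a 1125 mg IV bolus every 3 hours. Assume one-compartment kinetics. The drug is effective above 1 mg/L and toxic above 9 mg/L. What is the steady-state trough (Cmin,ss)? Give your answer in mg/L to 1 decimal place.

2.2 mg/L

τ/t½ = 3/2 ≈ 1.5, so fraction remaining f = (1/2)^(3/2) ≈ 0.3536.
Single-dose peak C₀ = D/Vd = 1125/279 ≈ 4.032 mg/L.
Steady-state trough Cmin,ss = C₀·f/(1−f) ≈ 4.032 × 0.3536/0.6464 ≈ 2.206 mg/L.
Trough 2.2 mg/L vs MEC 1 mg/L: adequate.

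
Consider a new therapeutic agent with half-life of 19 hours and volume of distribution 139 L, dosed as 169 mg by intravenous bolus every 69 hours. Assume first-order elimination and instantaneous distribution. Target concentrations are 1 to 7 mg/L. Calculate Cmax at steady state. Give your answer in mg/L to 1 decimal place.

1.3 mg/L

Over one 69-h interval, 69/19 ≈ 3.6316 half-lives elapse, leaving f ≈ 0.0807 of each dose.
Accumulation ratio R = 1/(1 − f) ≈ 1/0.9193 ≈ 1.0878.
Single-dose peak C₀ = D/Vd = 169/139 ≈ 1.216 mg/L.
Steady-state peak Cmax,ss = C₀·R ≈ 1.216 × 1.0878 ≈ 1.323 mg/L.
Peak 1.3 mg/L vs MTC 7 mg/L: below toxic threshold.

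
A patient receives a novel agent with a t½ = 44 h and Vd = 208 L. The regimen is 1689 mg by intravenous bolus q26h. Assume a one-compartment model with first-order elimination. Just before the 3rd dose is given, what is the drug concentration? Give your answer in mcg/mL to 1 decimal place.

9.0 mcg/mL

f = (1/2)^(τ/t½) = (1/2)^(26/44) ≈ 0.6639.
C₀ = D/Vd = 1689/208 ≈ 8.120 mcg/mL.
Before the 3rd dose, 2 doses have been given. Superposition: Cmin = C₀·(f + f²).
≈ 8.120 × (0.6639 + 0.4408) ≈ 8.120 × 1.1047 ≈ 8.970 mcg/mL.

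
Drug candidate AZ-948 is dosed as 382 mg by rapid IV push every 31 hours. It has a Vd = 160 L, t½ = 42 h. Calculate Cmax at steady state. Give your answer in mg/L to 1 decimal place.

6.0 mg/L

k = ln2/t½ = ln2/42 ≈ 0.016504 h⁻¹; fraction remaining f = e^(−kτ) = e^(−0.016504×31) ≈ 0.5995.
At steady state, accumulation factor R = 1/(1 − e^(−kτ)) ≈ 2.4969.
Each bolus raises the concentration by D/Vd = 382/160 ≈ 2.388 mg/L.
Steady-state peak Cmax,ss = C₀·R ≈ 2.388 × 2.4969 ≈ 5.963 mg/L.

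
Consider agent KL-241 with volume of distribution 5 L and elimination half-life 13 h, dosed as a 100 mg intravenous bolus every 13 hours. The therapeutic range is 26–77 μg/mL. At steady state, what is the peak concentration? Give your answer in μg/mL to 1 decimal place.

40.0 μg/mL

τ = 13 h = 1 half-life, so f = (1/2)^1 = 0.5.
At steady state, R = 1/(1 − 0.5) = 2/1.
Single-dose peak C₀ = D/Vd = 100/5 = 20 μg/mL.
Steady-state peak Cmax,ss = C₀·R = 20 × 2/1 ≈ 40.000 μg/mL.
Peak 40.0 μg/mL vs MTC 77 μg/mL: below toxic threshold.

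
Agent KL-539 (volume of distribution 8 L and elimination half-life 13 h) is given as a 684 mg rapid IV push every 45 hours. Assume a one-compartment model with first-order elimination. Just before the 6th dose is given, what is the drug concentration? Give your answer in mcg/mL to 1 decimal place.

8.5 mcg/mL

f = (1/2)^(τ/t½) = (1/2)^(45/13) ≈ 0.0908.
C₀ = D/Vd = 684/8 ≈ 85.500 mcg/mL.
Before the 6th dose, 5 doses have been given. Superposition: Cmin = C₀·(f + f² + … + f^5).
≈ 85.500 × (0.0908 + 0.0082 + 0.0007 + 0.0001 + 0.0000) ≈ 85.500 × 0.0998 ≈ 8.533 mcg/mL.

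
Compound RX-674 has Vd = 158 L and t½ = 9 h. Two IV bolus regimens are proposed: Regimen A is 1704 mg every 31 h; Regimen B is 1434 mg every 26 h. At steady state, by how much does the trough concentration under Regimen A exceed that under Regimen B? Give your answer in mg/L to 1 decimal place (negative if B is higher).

-0.3 mg/L

Regimen A: f = (1/2)^(31/9) ≈ 0.0919; Cmin,ss = (1704/158)·f/(1−f) ≈ 1.091 mg/L.
Regimen B: f = (1/2)^(26/9) ≈ 0.1350; Cmin,ss = (1434/158)·f/(1−f) ≈ 1.416 mg/L.
Difference ≈ 1.091 − 1.416 ≈ -0.325 mg/L.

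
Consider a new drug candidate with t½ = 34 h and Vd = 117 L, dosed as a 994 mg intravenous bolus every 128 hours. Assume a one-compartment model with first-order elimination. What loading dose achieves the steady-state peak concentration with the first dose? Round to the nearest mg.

f = (1/2)^(128/34) ≈ 0.073572; accumulation ratio R = 1/(1−f) ≈ 1.07941.
Loading dose to hit Cmax,ss on first dose: D_load = D_maint·R ≈ 994 × 1.07941 ≈ 1072.93 mg.

1073 mg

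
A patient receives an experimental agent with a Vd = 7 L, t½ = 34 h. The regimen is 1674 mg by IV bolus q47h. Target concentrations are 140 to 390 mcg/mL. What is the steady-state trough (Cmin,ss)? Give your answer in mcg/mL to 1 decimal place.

τ/t½ = 47/34 ≈ 1.3824, so fraction remaining f = (1/2)^(47/34) ≈ 0.3836.
At steady state, accumulation factor R = 1/(1 − e^(−kτ)) ≈ 1.6223.
Each bolus raises the concentration by D/Vd = 1674/7 ≈ 239.143 mcg/mL.
Steady-state peak Cmax,ss = C₀·R ≈ 239.143 × 1.6223 ≈ 387.962 mcg/mL.
Steady-state trough Cmin,ss = Cmax,ss·f ≈ 387.962 × 0.3836 ≈ 148.822 mcg/mL.
Trough 148.8 mcg/mL vs MEC 140 mcg/mL: adequate.

148.8 mcg/mL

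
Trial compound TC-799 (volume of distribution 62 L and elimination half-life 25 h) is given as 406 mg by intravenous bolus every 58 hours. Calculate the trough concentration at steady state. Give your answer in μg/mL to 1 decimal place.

τ/t½ = 58/25 ≈ 2.32, so fraction remaining f = (1/2)^(58/25) ≈ 0.2003.
At steady state, accumulation factor R = 1/(1 − e^(−kτ)) ≈ 1.2505.
Single-dose peak C₀ = D/Vd = 406/62 ≈ 6.548 μg/mL.
Steady-state peak Cmax,ss = C₀·R ≈ 6.548 × 1.2505 ≈ 8.188 μg/mL.
One interval later, Cmin,ss = Cmax,ss·e^(−kτ) ≈ 8.188 × 0.2003 ≈ 1.640 μg/mL.

1.6 μg/mL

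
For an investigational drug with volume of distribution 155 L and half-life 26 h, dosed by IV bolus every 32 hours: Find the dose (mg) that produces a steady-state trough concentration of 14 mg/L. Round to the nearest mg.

2923 mg

τ/t½ = 32/26 ≈ 1.2308, so f = (1/2)^(32/26) ≈ 0.426090.
Cmin,ss = (D/Vd)·f/(1−f), so D = Cmin,ss·Vd·(1−f)/f.
D = 14 × 155 × (1−f)/f ≈ 14 × 155 × 1.34692 ≈ 2922.82 mg.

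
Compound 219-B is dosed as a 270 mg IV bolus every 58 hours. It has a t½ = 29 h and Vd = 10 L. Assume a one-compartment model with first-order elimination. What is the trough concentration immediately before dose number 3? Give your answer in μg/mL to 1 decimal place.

f = (1/2)^(τ/t½) = (1/2)^(58/29) ≈ 0.2500.
C₀ = D/Vd = 270/10 ≈ 27.000 μg/mL.
Before the 3rd dose, 2 doses have been given. Superposition: Cmin = C₀·(f + f²).
≈ 27.000 × (0.2500 + 0.0625) ≈ 27.000 × 0.3125 ≈ 8.438 μg/mL.

8.4 μg/mL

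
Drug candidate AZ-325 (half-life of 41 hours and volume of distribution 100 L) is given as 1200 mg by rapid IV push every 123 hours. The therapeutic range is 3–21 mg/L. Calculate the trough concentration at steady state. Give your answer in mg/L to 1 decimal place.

The dosing interval is 3 half-lives, so f = 2^(−3) = 0.125.
At steady state, R = 1/(1 − 0.125) = 8/7.
Single-dose peak C₀ = D/Vd = 1200/100 = 12 mg/L.
Steady-state peak Cmax,ss = C₀·R = 12 × 8/7 ≈ 13.714 mg/L.
Steady-state trough Cmin,ss = Cmax,ss·f ≈ 13.714 × 0.125 ≈ 1.714 mg/L.
Trough 1.7 mg/L vs MEC 3 mg/L: subtherapeutic.

1.7 mg/L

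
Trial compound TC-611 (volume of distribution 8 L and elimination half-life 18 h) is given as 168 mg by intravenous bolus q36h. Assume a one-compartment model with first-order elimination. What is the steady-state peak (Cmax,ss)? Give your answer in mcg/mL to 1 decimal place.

28.0 mcg/mL

The dosing interval is 2 half-lives, so f = 2^(−2) = 0.25.
At steady state, R = 1/(1 − 0.25) = 4/3.
Single-dose peak C₀ = D/Vd = 168/8 = 21 mcg/mL.
Steady-state peak Cmax,ss = C₀·R = 21 × 4/3 ≈ 28.000 mcg/mL.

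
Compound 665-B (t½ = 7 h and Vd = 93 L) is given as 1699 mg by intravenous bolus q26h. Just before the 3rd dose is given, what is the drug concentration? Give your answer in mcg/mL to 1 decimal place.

f = (1/2)^(τ/t½) = (1/2)^(26/7) ≈ 0.0762.
C₀ = D/Vd = 1699/93 ≈ 18.269 mcg/mL.
Before the 3rd dose, 2 doses have been given. Superposition: Cmin = C₀·(f + f²).
≈ 18.269 × (0.0762 + 0.0058) ≈ 18.269 × 0.0820 ≈ 1.498 mcg/mL.

1.5 mcg/mL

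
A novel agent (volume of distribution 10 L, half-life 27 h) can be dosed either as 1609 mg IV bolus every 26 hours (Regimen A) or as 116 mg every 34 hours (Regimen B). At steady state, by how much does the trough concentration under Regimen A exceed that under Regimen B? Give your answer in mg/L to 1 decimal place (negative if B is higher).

161.2 mg/L

Regimen A: f = (1/2)^(26/27) ≈ 0.5130; Cmin,ss = (1609/10)·f/(1−f) ≈ 169.490 mg/L.
Regimen B: f = (1/2)^(34/27) ≈ 0.4178; Cmin,ss = (116/10)·f/(1−f) ≈ 8.324 mg/L.
Difference ≈ 169.490 − 8.324 ≈ 161.166 mg/L.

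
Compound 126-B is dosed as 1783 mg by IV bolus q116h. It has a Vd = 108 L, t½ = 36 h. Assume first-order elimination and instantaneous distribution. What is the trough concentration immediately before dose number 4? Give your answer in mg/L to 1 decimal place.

2.0 mg/L

f = (1/2)^(τ/t½) = (1/2)^(116/36) ≈ 0.1072.
C₀ = D/Vd = 1783/108 ≈ 16.509 mg/L.
Before the 4th dose, 3 doses have been given. Superposition: Cmin = C₀·(f + f² + … + f^3).
≈ 16.509 × (0.1072 + 0.0115 + 0.0012) ≈ 16.509 × 0.1199 ≈ 1.979 mg/L.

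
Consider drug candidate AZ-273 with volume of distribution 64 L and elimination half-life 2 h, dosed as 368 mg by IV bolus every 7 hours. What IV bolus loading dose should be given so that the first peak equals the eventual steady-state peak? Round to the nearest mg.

404 mg

f = (1/2)^(7/2) ≈ 0.088388; accumulation ratio R = 1/(1−f) ≈ 1.09696.
Loading dose to hit Cmax,ss on first dose: D_load = D_maint·R ≈ 368 × 1.09696 ≈ 403.68 mg.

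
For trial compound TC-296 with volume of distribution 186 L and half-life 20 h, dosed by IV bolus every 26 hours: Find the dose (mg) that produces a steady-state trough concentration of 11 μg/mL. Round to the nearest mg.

τ/t½ = 26/20 ≈ 1.3, so f = (1/2)^(26/20) ≈ 0.406126.
Cmin,ss = (D/Vd)·f/(1−f), so D = Cmin,ss·Vd·(1−f)/f.
D = 11 × 186 × (1−f)/f ≈ 11 × 186 × 1.46229 ≈ 2991.85 mg.

2992 mg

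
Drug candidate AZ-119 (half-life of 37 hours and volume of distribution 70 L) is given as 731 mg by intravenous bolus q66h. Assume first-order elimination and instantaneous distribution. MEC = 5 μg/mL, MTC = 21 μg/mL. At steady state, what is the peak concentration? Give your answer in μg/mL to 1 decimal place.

τ/t½ = 66/37 ≈ 1.7838, so fraction remaining f = (1/2)^(66/37) ≈ 0.2904.
At steady state, accumulation factor R = 1/(1 − e^(−kτ)) ≈ 1.4092.
Single-dose peak C₀ = D/Vd = 731/70 ≈ 10.443 μg/mL.
Cmax,ss = C₀/(1 − f) ≈ 10.443/0.7096 ≈ 14.717 μg/mL.
Peak 14.7 μg/mL vs MTC 21 μg/mL: below toxic threshold.

14.7 μg/mL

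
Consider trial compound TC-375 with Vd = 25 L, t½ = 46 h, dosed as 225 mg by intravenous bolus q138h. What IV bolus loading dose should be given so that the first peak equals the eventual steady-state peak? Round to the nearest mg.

f = (1/2)^(138/46) ≈ 0.125000; accumulation ratio R = 1/(1−f) ≈ 1.14286.
Loading dose to hit Cmax,ss on first dose: D_load = D_maint·R ≈ 225 × 1.14286 ≈ 257.14 mg.

257 mg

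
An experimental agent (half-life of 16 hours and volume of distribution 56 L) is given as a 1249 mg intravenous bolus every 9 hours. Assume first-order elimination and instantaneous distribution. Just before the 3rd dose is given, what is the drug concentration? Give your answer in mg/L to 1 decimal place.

25.3 mg/L

f = (1/2)^(τ/t½) = (1/2)^(9/16) ≈ 0.6771.
C₀ = D/Vd = 1249/56 ≈ 22.304 mg/L.
Before the 3rd dose, 2 doses have been given. Superposition: Cmin = C₀·(f + f²).
≈ 22.304 × (0.6771 + 0.4585) ≈ 22.304 × 1.1356 ≈ 25.328 mg/L.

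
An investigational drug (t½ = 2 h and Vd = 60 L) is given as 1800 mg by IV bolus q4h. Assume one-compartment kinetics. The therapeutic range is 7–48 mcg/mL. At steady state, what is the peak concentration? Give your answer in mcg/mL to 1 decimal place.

40.0 mcg/mL

The dosing interval is 2 half-lives, so f = 2^(−2) = 0.25.
At steady state, R = 1/(1 − 0.25) = 4/3.
Single-dose peak C₀ = D/Vd = 1800/60 = 30 mcg/mL.
Steady-state peak Cmax,ss = C₀·R = 30 × 4/3 ≈ 40.000 mcg/mL.
Peak 40.0 mcg/mL vs MTC 48 mcg/mL: below toxic threshold.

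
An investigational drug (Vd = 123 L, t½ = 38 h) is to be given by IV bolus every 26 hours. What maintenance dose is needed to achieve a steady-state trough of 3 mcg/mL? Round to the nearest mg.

224 mg

τ/t½ = 26/38 ≈ 0.68421, so f = (1/2)^(26/38) ≈ 0.622346.
Cmin,ss = (D/Vd)·f/(1−f), so D = Cmin,ss·Vd·(1−f)/f.
D = 3 × 123 × (1−f)/f ≈ 3 × 123 × 0.60682 ≈ 223.92 mg.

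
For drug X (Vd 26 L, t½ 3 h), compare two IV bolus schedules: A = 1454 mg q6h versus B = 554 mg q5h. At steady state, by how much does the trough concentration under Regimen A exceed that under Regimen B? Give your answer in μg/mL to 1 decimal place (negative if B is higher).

Regimen A: f = (1/2)^(6/3) ≈ 0.2500; Cmin,ss = (1454/26)·f/(1−f) ≈ 18.641 μg/mL.
Regimen B: f = (1/2)^(5/3) ≈ 0.3150; Cmin,ss = (554/26)·f/(1−f) ≈ 9.798 μg/mL.
Difference ≈ 18.641 − 9.798 ≈ 8.843 μg/mL.

8.8 μg/mL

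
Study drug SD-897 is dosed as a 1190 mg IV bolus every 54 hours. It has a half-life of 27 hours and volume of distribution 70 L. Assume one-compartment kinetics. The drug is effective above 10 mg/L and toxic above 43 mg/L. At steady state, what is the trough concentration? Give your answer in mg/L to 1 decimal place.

5.7 mg/L

τ = 54 h = 2 half-lives, so f = (1/2)^2 = 0.25.
At steady state, R = 1/(1 − 0.25) = 4/3.
Single-dose peak C₀ = D/Vd = 1190/70 = 17 mg/L.
Steady-state peak Cmax,ss = C₀·R = 17 × 4/3 ≈ 22.667 mg/L.
Steady-state trough Cmin,ss = Cmax,ss·f ≈ 22.667 × 0.25 ≈ 5.667 mg/L.
Trough 5.7 mg/L vs MEC 10 mg/L: subtherapeutic.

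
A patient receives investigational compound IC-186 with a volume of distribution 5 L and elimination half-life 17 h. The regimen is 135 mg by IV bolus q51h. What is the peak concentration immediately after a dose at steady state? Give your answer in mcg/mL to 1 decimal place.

The dosing interval is 3 half-lives, so f = 2^(−3) = 0.125.
Accumulation ratio R = 1/(1 − f) = 1/0.875 = 8/7.
Single-dose peak C₀ = D/Vd = 135/5 = 27 mcg/mL.
Steady-state peak Cmax,ss = C₀·R = 27 × 8/7 ≈ 30.857 mcg/mL.

30.9 mcg/mL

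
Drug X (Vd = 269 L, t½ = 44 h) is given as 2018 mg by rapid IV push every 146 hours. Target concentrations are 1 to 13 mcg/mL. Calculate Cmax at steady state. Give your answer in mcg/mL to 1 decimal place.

8.3 mcg/mL

k = ln2/t½ = ln2/44 ≈ 0.015753 h⁻¹; fraction remaining f = e^(−kτ) = e^(−0.015753×146) ≈ 0.1003.
Accumulation ratio R = 1/(1 − f) ≈ 1/0.8997 ≈ 1.1115.
Single-dose peak C₀ = D/Vd = 2018/269 ≈ 7.502 mcg/mL.
Cmax,ss = C₀/(1 − f) ≈ 7.502/0.8997 ≈ 8.338 mcg/mL.
Peak 8.3 mcg/mL vs MTC 13 mcg/mL: below toxic threshold.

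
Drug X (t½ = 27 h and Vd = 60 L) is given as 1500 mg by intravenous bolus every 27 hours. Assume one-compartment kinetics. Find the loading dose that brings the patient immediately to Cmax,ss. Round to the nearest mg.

3000 mg

f = (1/2)^(27/27) ≈ 0.500000; accumulation ratio R = 1/(1−f) ≈ 2.00000.
Loading dose to hit Cmax,ss on first dose: D_load = D_maint·R ≈ 1500 × 2.00000 ≈ 3000.00 mg.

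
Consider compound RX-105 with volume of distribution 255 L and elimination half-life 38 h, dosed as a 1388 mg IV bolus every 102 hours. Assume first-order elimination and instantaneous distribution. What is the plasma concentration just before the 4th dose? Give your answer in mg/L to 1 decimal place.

f = (1/2)^(τ/t½) = (1/2)^(102/38) ≈ 0.1556.
C₀ = D/Vd = 1388/255 ≈ 5.443 mg/L.
Before the 4th dose, 3 doses have been given. Superposition: Cmin = C₀·(f + f² + … + f^3).
≈ 5.443 × (0.1556 + 0.0242 + 0.0038) ≈ 5.443 × 0.1836 ≈ 0.999 mg/L.

1.0 mg/L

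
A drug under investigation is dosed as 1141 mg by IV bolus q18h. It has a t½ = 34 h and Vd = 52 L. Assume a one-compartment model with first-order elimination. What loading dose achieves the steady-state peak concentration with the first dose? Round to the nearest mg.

3715 mg

f = (1/2)^(18/34) ≈ 0.692837; accumulation ratio R = 1/(1−f) ≈ 3.25560.
Loading dose to hit Cmax,ss on first dose: D_load = D_maint·R ≈ 1141 × 3.25560 ≈ 3714.64 mg.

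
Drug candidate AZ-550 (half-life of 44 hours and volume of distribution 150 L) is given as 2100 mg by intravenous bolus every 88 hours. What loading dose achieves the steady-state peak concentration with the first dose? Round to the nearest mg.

2800 mg

f = (1/2)^(88/44) ≈ 0.250000; accumulation ratio R = 1/(1−f) ≈ 1.33333.
Loading dose to hit Cmax,ss on first dose: D_load = D_maint·R ≈ 2100 × 1.33333 ≈ 2799.99 mg.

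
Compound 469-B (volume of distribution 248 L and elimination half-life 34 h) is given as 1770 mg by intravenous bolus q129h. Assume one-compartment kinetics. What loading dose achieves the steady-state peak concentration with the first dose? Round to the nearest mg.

f = (1/2)^(129/34) ≈ 0.072087; accumulation ratio R = 1/(1−f) ≈ 1.07769.
Loading dose to hit Cmax,ss on first dose: D_load = D_maint·R ≈ 1770 × 1.07769 ≈ 1907.51 mg.

1908 mg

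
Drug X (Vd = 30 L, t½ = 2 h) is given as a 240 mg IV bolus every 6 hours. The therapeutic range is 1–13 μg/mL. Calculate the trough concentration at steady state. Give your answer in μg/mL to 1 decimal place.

τ = 6 h = 3 half-lives, so f = (1/2)^3 = 0.125.
At steady state, R = 1/(1 − 0.125) = 8/7.
Single-dose peak C₀ = D/Vd = 240/30 = 8 μg/mL.
Steady-state peak Cmax,ss = C₀·R = 8 × 8/7 ≈ 9.143 μg/mL.
Steady-state trough Cmin,ss = Cmax,ss·f ≈ 9.143 × 0.125 ≈ 1.143 μg/mL.
Trough 1.1 μg/mL vs MEC 1 μg/mL: adequate.

1.1 μg/mL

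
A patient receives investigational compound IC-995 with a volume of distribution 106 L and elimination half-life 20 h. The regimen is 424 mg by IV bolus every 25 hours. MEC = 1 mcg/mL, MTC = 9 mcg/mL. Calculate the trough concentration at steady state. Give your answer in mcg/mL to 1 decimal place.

Over one 25-h interval, 25/20 ≈ 1.25 half-lives elapse, leaving f ≈ 0.4204 of each dose.
Single-dose peak C₀ = D/Vd = 424/106 ≈ 4.000 mcg/mL.
Steady-state trough Cmin,ss = C₀·f/(1−f) ≈ 4.000 × 0.4204/0.5796 ≈ 2.901 mcg/mL.
Trough 2.9 mcg/mL vs MEC 1 mcg/mL: adequate.

2.9 mcg/mL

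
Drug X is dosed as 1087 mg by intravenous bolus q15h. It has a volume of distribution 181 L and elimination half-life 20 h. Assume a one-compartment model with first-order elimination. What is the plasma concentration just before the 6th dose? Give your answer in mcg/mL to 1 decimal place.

8.2 mcg/mL

f = (1/2)^(τ/t½) = (1/2)^(15/20) ≈ 0.5946.
C₀ = D/Vd = 1087/181 ≈ 6.006 mcg/mL.
Before the 6th dose, 5 doses have been given. Superposition: Cmin = C₀·(f + f² + … + f^5).
≈ 6.006 × (0.5946 + 0.3535 + 0.2102 + 0.1250 + 0.0743) ≈ 6.006 × 1.3576 ≈ 8.154 mcg/mL.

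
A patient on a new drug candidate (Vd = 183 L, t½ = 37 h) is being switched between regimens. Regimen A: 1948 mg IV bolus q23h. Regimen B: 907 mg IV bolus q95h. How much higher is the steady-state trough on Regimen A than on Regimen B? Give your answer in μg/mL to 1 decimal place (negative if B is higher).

18.8 μg/mL

Regimen A: f = (1/2)^(23/37) ≈ 0.6499; Cmin,ss = (1948/183)·f/(1−f) ≈ 19.760 μg/mL.
Regimen B: f = (1/2)^(95/37) ≈ 0.1687; Cmin,ss = (907/183)·f/(1−f) ≈ 1.006 μg/mL.
Difference ≈ 19.760 − 1.006 ≈ 18.754 μg/mL.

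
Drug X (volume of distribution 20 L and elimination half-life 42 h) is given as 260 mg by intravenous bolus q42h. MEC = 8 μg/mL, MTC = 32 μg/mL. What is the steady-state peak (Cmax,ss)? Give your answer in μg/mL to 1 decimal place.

26.0 μg/mL

The dosing interval is 1 half-life, so f = 2^(−1) = 0.5.
At steady state, R = 1/(1 − 0.5) = 2/1.
Single-dose peak C₀ = D/Vd = 260/20 = 13 μg/mL.
Steady-state peak Cmax,ss = C₀·R = 13 × 2/1 ≈ 26.000 μg/mL.
Peak 26.0 μg/mL vs MTC 32 μg/mL: below toxic threshold.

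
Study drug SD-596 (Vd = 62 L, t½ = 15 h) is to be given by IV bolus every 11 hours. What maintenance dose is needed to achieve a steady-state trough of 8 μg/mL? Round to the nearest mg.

τ/t½ = 11/15 ≈ 0.73333, so f = (1/2)^(11/15) ≈ 0.601513.
Cmin,ss = (D/Vd)·f/(1−f), so D = Cmin,ss·Vd·(1−f)/f.
D = 8 × 62 × (1−f)/f ≈ 8 × 62 × 0.66247 ≈ 328.59 mg.

329 mg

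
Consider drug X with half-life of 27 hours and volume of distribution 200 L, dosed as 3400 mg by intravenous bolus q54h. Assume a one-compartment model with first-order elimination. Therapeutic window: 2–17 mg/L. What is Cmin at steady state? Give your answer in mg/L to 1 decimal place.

The dosing interval is 2 half-lives, so f = 2^(−2) = 0.25.
Accumulation ratio R = 1/(1 − f) = 1/0.75 = 4/3.
Single-dose peak C₀ = D/Vd = 3400/200 = 17 mg/L.
Steady-state peak Cmax,ss = C₀·R = 17 × 4/3 ≈ 22.667 mg/L.
Steady-state trough Cmin,ss = Cmax,ss·f ≈ 22.667 × 0.25 ≈ 5.667 mg/L.
Trough 5.7 mg/L vs MEC 2 mg/L: adequate.

5.7 mg/L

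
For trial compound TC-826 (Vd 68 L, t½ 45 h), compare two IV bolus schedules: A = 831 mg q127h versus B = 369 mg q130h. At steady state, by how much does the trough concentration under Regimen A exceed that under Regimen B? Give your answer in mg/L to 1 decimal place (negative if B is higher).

Regimen A: f = (1/2)^(127/45) ≈ 0.1414; Cmin,ss = (831/68)·f/(1−f) ≈ 2.013 mg/L.
Regimen B: f = (1/2)^(130/45) ≈ 0.1350; Cmin,ss = (369/68)·f/(1−f) ≈ 0.847 mg/L.
Difference ≈ 2.013 − 0.847 ≈ 1.166 mg/L.

1.2 mg/L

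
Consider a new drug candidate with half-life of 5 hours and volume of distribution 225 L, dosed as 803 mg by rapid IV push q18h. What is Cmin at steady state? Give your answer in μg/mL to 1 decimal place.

k = ln2/t½ = ln2/5 ≈ 0.138629 h⁻¹; fraction remaining f = e^(−kτ) = e^(−0.138629×18) ≈ 0.0825.
Single-dose peak C₀ = D/Vd = 803/225 ≈ 3.569 μg/mL.
Steady-state trough Cmin,ss = C₀·f/(1−f) ≈ 3.569 × 0.0825/0.9175 ≈ 0.321 μg/mL.

0.3 μg/mL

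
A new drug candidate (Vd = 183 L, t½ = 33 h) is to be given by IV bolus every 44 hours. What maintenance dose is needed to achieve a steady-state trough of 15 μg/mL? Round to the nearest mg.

τ/t½ = 44/33 ≈ 1.3333, so f = (1/2)^(44/33) ≈ 0.396850.
Cmin,ss = (D/Vd)·f/(1−f), so D = Cmin,ss·Vd·(1−f)/f.
D = 15 × 183 × (1−f)/f ≈ 15 × 183 × 1.51984 ≈ 4171.96 mg.

4172 mg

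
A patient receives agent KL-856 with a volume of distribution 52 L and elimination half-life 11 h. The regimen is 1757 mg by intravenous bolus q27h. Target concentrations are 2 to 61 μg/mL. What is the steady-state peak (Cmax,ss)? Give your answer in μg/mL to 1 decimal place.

41.3 μg/mL

τ/t½ = 27/11 ≈ 2.4545, so fraction remaining f = (1/2)^(27/11) ≈ 0.1824.
At steady state, accumulation factor R = 1/(1 − e^(−kτ)) ≈ 1.2231.
Each bolus raises the concentration by D/Vd = 1757/52 ≈ 33.788 μg/mL.
Steady-state peak Cmax,ss = C₀·R ≈ 33.788 × 1.2231 ≈ 41.326 μg/mL.
Peak 41.3 μg/mL vs MTC 61 μg/mL: below toxic threshold.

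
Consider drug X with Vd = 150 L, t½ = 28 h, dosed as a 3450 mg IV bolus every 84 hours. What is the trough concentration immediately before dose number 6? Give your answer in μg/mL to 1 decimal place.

3.3 μg/mL

f = (1/2)^(τ/t½) = (1/2)^(84/28) ≈ 0.1250.
C₀ = D/Vd = 3450/150 ≈ 23.000 μg/mL.
Before the 6th dose, 5 doses have been given. Superposition: Cmin = C₀·(f + f² + … + f^5).
≈ 23.000 × (0.1250 + 0.0156 + 0.0020 + 0.0002 + 0.0000) ≈ 23.000 × 0.1428 ≈ 3.284 μg/mL.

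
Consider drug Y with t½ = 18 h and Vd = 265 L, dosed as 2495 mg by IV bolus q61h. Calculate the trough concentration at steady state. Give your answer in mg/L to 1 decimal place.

1.0 mg/L

Over one 61-h interval, 61/18 ≈ 3.3889 half-lives elapse, leaving f ≈ 0.0955 of each dose.
Accumulation ratio R = 1/(1 − f) ≈ 1/0.9045 ≈ 1.1056.
Each bolus raises the concentration by D/Vd = 2495/265 ≈ 9.415 mg/L.
Steady-state peak Cmax,ss = C₀·R ≈ 9.415 × 1.1056 ≈ 10.409 mg/L.
Steady-state trough Cmin,ss = Cmax,ss·f ≈ 10.409 × 0.0955 ≈ 0.994 mg/L.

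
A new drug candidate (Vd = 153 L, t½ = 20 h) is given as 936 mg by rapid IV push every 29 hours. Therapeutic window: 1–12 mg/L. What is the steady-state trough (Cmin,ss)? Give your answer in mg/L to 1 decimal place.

3.5 mg/L

Over one 29-h interval, 29/20 ≈ 1.45 half-lives elapse, leaving f ≈ 0.3660 of each dose.
Single-dose peak C₀ = D/Vd = 936/153 ≈ 6.118 mg/L.
Steady-state trough Cmin,ss = C₀·f/(1−f) ≈ 6.118 × 0.3660/0.6340 ≈ 3.532 mg/L.
Trough 3.5 mg/L vs MEC 1 mg/L: adequate.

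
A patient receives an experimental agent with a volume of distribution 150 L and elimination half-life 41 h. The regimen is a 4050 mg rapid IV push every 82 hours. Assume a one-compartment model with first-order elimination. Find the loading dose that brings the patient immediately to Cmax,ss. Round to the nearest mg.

5400 mg

f = (1/2)^(82/41) ≈ 0.250000; accumulation ratio R = 1/(1−f) ≈ 1.33333.
Loading dose to hit Cmax,ss on first dose: D_load = D_maint·R ≈ 4050 × 1.33333 ≈ 5399.99 mg.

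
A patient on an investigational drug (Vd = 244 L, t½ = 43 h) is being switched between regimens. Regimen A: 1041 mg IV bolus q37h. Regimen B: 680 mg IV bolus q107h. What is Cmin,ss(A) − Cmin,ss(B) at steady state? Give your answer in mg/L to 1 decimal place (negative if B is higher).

4.6 mg/L

Regimen A: f = (1/2)^(37/43) ≈ 0.5508; Cmin,ss = (1041/244)·f/(1−f) ≈ 5.231 mg/L.
Regimen B: f = (1/2)^(107/43) ≈ 0.1782; Cmin,ss = (680/244)·f/(1−f) ≈ 0.604 mg/L.
Difference ≈ 5.231 − 0.604 ≈ 4.627 mg/L.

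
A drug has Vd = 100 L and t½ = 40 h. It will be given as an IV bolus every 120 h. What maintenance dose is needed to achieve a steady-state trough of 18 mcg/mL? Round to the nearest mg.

τ/t½ = 120/40 ≈ 3, so f = (1/2)^(120/40) ≈ 0.125000.
Cmin,ss = (D/Vd)·f/(1−f), so D = Cmin,ss·Vd·(1−f)/f.
D = 18 × 100 × (1−f)/f ≈ 18 × 100 × 7.00000 ≈ 12600.00 mg.

12600 mg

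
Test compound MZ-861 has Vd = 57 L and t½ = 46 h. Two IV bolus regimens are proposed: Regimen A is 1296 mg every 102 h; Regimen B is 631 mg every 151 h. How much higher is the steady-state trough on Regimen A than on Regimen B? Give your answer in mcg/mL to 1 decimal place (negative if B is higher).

5.0 mcg/mL

Regimen A: f = (1/2)^(102/46) ≈ 0.2150; Cmin,ss = (1296/57)·f/(1−f) ≈ 6.227 mcg/mL.
Regimen B: f = (1/2)^(151/46) ≈ 0.1028; Cmin,ss = (631/57)·f/(1−f) ≈ 1.268 mcg/mL.
Difference ≈ 6.227 − 1.268 ≈ 4.959 mcg/mL.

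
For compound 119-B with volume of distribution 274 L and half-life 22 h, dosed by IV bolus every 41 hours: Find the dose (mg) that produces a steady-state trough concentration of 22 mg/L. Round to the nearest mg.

τ/t½ = 41/22 ≈ 1.8636, so f = (1/2)^(41/22) ≈ 0.274783.
Cmin,ss = (D/Vd)·f/(1−f), so D = Cmin,ss·Vd·(1−f)/f.
D = 22 × 274 × (1−f)/f ≈ 22 × 274 × 2.63924 ≈ 15909.34 mg.

15909 mg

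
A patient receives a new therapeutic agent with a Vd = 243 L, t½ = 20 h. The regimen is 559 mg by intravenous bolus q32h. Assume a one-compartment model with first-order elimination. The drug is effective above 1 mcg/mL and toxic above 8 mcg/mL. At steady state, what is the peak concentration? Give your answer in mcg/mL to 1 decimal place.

k = ln2/t½ = ln2/20 ≈ 0.034657 h⁻¹; fraction remaining f = e^(−kτ) = e^(−0.034657×32) ≈ 0.3299.
At steady state, accumulation factor R = 1/(1 − e^(−kτ)) ≈ 1.4923.
Each bolus raises the concentration by D/Vd = 559/243 ≈ 2.300 mcg/mL.
Steady-state peak Cmax,ss = C₀·R ≈ 2.300 × 1.4923 ≈ 3.432 mcg/mL.
Peak 3.4 mcg/mL vs MTC 8 mcg/mL: below toxic threshold.

3.4 mcg/mL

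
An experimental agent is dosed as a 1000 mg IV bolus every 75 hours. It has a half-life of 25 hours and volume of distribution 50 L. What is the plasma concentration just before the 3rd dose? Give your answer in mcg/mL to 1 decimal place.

f = (1/2)^(τ/t½) = (1/2)^(75/25) ≈ 0.1250.
C₀ = D/Vd = 1000/50 ≈ 20.000 mcg/mL.
Before the 3rd dose, 2 doses have been given. Superposition: Cmin = C₀·(f + f²).
≈ 20.000 × (0.1250 + 0.0156) ≈ 20.000 × 0.1406 ≈ 2.812 mcg/mL.

2.8 mcg/mL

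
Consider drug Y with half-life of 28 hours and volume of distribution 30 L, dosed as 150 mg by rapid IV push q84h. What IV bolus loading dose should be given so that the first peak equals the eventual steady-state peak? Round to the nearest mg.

171 mg

f = (1/2)^(84/28) ≈ 0.125000; accumulation ratio R = 1/(1−f) ≈ 1.14286.
Loading dose to hit Cmax,ss on first dose: D_load = D_maint·R ≈ 150 × 1.14286 ≈ 171.43 mg.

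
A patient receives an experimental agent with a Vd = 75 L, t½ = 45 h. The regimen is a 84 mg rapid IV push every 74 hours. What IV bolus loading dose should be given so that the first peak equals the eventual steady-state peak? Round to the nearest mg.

124 mg

f = (1/2)^(74/45) ≈ 0.319870; accumulation ratio R = 1/(1−f) ≈ 1.47031.
Loading dose to hit Cmax,ss on first dose: D_load = D_maint·R ≈ 84 × 1.47031 ≈ 123.51 mg.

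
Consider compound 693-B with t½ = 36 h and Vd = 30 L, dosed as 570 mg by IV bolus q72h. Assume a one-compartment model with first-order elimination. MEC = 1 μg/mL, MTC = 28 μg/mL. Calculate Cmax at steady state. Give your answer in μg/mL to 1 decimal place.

τ = 72 h = 2 half-lives, so f = (1/2)^2 = 0.25.
At steady state, R = 1/(1 − 0.25) = 4/3.
Single-dose peak C₀ = D/Vd = 570/30 = 19 μg/mL.
Steady-state peak Cmax,ss = C₀·R = 19 × 4/3 ≈ 25.333 μg/mL.
Peak 25.3 μg/mL vs MTC 28 μg/mL: below toxic threshold.

25.3 μg/mL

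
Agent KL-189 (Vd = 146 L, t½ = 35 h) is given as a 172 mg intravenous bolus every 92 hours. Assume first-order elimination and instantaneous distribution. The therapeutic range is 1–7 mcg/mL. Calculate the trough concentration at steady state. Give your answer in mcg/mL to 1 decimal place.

Over one 92-h interval, 92/35 ≈ 2.6286 half-lives elapse, leaving f ≈ 0.1617 of each dose.
At steady state, accumulation factor R = 1/(1 − e^(−kτ)) ≈ 1.1929.
Each bolus raises the concentration by D/Vd = 172/146 ≈ 1.178 mcg/mL.
Cmax,ss = C₀/(1 − f) ≈ 1.178/0.8383 ≈ 1.405 mcg/mL.
Steady-state trough Cmin,ss = Cmax,ss·f ≈ 1.405 × 0.1617 ≈ 0.227 mcg/mL.
Trough 0.2 mcg/mL vs MEC 1 mcg/mL: subtherapeutic.

0.2 mcg/mL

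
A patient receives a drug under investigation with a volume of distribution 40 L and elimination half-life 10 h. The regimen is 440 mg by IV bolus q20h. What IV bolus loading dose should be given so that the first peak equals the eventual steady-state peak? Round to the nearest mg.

587 mg

f = (1/2)^(20/10) ≈ 0.250000; accumulation ratio R = 1/(1−f) ≈ 1.33333.
Loading dose to hit Cmax,ss on first dose: D_load = D_maint·R ≈ 440 × 1.33333 ≈ 586.67 mg.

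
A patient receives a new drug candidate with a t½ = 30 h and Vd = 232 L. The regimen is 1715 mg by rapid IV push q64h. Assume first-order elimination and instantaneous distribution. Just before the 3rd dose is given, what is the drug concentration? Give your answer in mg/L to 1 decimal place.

f = (1/2)^(τ/t½) = (1/2)^(64/30) ≈ 0.2279.
C₀ = D/Vd = 1715/232 ≈ 7.392 mg/L.
Before the 3rd dose, 2 doses have been given. Superposition: Cmin = C₀·(f + f²).
≈ 7.392 × (0.2279 + 0.0519) ≈ 7.392 × 0.2798 ≈ 2.068 mg/L.

2.1 mg/L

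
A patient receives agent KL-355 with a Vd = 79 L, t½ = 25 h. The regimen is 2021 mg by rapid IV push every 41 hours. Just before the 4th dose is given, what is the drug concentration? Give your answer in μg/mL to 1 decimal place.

f = (1/2)^(τ/t½) = (1/2)^(41/25) ≈ 0.3209.
C₀ = D/Vd = 2021/79 ≈ 25.582 μg/mL.
Before the 4th dose, 3 doses have been given. Superposition: Cmin = C₀·(f + f² + … + f^3).
≈ 25.582 × (0.3209 + 0.1030 + 0.0330) ≈ 25.582 × 0.4569 ≈ 11.688 μg/mL.

11.7 μg/mL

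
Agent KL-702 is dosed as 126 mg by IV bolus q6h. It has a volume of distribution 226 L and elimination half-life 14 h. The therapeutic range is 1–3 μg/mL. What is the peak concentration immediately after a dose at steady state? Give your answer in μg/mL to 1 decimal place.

2.2 μg/mL

k = ln2/t½ = ln2/14 ≈ 0.049511 h⁻¹; fraction remaining f = e^(−kτ) = e^(−0.049511×6) ≈ 0.7430.
Accumulation ratio R = 1/(1 − f) ≈ 1/0.2570 ≈ 3.8911.
Each bolus raises the concentration by D/Vd = 126/226 ≈ 0.558 μg/mL.
Cmax,ss = C₀/(1 − f) ≈ 0.558/0.2570 ≈ 2.171 μg/mL.
Peak 2.2 μg/mL vs MTC 3 μg/mL: below toxic threshold.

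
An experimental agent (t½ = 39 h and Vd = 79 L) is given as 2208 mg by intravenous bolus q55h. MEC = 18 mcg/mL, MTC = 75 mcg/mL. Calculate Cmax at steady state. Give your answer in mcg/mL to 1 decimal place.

k = ln2/t½ = ln2/39 ≈ 0.017773 h⁻¹; fraction remaining f = e^(−kτ) = e^(−0.017773×55) ≈ 0.3762.
At steady state, accumulation factor R = 1/(1 − e^(−kτ)) ≈ 1.6031.
Single-dose peak C₀ = D/Vd = 2208/79 ≈ 27.949 mcg/mL.
Steady-state peak Cmax,ss = C₀·R ≈ 27.949 × 1.6031 ≈ 44.805 mcg/mL.
Peak 44.8 mcg/mL vs MTC 75 mcg/mL: below toxic threshold.

44.8 mcg/mL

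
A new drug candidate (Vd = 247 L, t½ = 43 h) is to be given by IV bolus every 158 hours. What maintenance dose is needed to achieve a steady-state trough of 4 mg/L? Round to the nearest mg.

11626 mg

τ/t½ = 158/43 ≈ 3.6744, so f = (1/2)^(158/43) ≈ 0.078323.
Cmin,ss = (D/Vd)·f/(1−f), so D = Cmin,ss·Vd·(1−f)/f.
D = 4 × 247 × (1−f)/f ≈ 4 × 247 × 11.76764 ≈ 11626.43 mg.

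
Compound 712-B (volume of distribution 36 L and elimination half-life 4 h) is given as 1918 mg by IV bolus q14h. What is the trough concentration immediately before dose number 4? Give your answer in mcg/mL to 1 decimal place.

5.2 mcg/mL

f = (1/2)^(τ/t½) = (1/2)^(14/4) ≈ 0.0884.
C₀ = D/Vd = 1918/36 ≈ 53.278 mcg/mL.
Before the 4th dose, 3 doses have been given. Superposition: Cmin = C₀·(f + f² + … + f^3).
≈ 53.278 × (0.0884 + 0.0078 + 0.0007) ≈ 53.278 × 0.0969 ≈ 5.163 mcg/mL.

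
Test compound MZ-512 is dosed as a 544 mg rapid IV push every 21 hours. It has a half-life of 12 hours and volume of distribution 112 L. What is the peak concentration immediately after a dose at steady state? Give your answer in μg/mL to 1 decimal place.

6.9 μg/mL

k = ln2/t½ = ln2/12 ≈ 0.057762 h⁻¹; fraction remaining f = e^(−kτ) = e^(−0.057762×21) ≈ 0.2973.
Accumulation ratio R = 1/(1 − f) ≈ 1/0.7027 ≈ 1.4231.
Each bolus raises the concentration by D/Vd = 544/112 ≈ 4.857 μg/mL.
Steady-state peak Cmax,ss = C₀·R ≈ 4.857 × 1.4231 ≈ 6.912 μg/mL.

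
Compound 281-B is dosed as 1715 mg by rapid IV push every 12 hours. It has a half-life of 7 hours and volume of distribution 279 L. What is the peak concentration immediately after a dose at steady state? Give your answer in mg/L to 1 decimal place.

8.8 mg/L

k = ln2/t½ = ln2/7 ≈ 0.099021 h⁻¹; fraction remaining f = e^(−kτ) = e^(−0.099021×12) ≈ 0.3048.
At steady state, accumulation factor R = 1/(1 − e^(−kτ)) ≈ 1.4384.
Single-dose peak C₀ = D/Vd = 1715/279 ≈ 6.147 mg/L.
Steady-state peak Cmax,ss = C₀·R ≈ 6.147 × 1.4384 ≈ 8.842 mg/L.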